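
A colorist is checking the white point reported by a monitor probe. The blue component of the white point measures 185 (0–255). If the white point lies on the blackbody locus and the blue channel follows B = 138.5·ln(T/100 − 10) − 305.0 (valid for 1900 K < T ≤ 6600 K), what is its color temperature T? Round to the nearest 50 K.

ln(t − 10) = (185 + 305.0) / 138.5 = 3.5379.
t − 10 = e^3.5379 = 34.395, so t = 44.395.
T = 100·t = 4439 K → 4450 K to the nearest 50 K.

4450 K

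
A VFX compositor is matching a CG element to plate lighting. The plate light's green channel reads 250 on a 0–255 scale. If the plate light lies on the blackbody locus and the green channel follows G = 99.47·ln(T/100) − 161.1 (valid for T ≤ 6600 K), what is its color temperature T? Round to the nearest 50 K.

6250 K

ln t = (250 + 161.1) / 99.47 = 4.1329.
t = e^4.1329 = 62.359.
T = 100·t = 6236 K → 6250 K to the nearest 50 K.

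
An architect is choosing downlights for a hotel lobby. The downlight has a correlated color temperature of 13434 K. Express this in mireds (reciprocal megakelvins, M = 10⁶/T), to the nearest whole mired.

M = 10⁶ / 13434 = 74.438 → 74 mireds.

74 mireds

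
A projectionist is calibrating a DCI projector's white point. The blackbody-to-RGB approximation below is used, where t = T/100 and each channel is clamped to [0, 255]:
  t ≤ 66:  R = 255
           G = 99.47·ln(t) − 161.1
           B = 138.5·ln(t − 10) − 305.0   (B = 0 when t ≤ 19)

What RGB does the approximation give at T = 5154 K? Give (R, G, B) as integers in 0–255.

(255, 231, 211)

t = 5154/100 = 51.54; the t ≤ 66 branch applies.
R = 255 by definition for t ≤ 66.
G = 99.47·ln 51.54 − 161.1 = 99.47·3.9424 − 161.1 = 231.046.
B = 138.5·ln(51.54 − 10) − 305.0 = 138.5·ln 41.54 − 305.0 = 138.5·3.7267 − 305.0 = 211.142.
Rounded: (255, 231, 211).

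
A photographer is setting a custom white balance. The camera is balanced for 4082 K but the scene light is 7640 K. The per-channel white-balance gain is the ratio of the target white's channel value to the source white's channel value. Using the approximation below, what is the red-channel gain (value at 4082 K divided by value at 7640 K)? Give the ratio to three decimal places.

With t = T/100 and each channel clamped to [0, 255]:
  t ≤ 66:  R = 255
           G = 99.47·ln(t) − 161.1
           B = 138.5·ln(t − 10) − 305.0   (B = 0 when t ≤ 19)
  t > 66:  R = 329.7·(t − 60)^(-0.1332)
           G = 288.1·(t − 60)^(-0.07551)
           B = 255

1.123

At 7640 K (t = 76.4):
  R = 329.7·(76.4 − 60)^(-0.1332) = 329.7·16.4^(-0.1332) = 329.7·0.68894 = 227.144.
At 4082 K (t = 40.82):
  R = 255 by definition for t ≤ 66.
Gain = 255.000 / 227.144 = 1.1226 → 1.123.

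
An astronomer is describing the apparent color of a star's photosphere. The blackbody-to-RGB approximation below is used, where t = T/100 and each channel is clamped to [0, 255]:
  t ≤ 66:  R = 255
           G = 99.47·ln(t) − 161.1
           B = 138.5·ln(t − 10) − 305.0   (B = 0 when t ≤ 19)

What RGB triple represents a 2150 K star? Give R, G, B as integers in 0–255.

t = 2150/100 = 21.5; the t ≤ 66 branch applies.
R = 255 by definition for t ≤ 66.
G = 99.47·ln 21.5 − 161.1 = 99.47·3.0681 − 161.1 = 144.079.
B = 138.5·ln(21.5 − 10) − 305.0 = 138.5·ln 11.5 − 305.0 = 138.5·2.4423 − 305.0 = 33.265.
Rounded: (255, 144, 33).

R=255, G=144, B=33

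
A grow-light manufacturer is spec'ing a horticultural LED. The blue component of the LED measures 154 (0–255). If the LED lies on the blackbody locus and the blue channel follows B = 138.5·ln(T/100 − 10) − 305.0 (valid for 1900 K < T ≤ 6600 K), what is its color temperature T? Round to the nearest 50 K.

3750 K

ln(t − 10) = (154 + 305.0) / 138.5 = 3.3141.
t − 10 = e^3.3141 = 27.497, so t = 37.497.
T = 100·t = 3750 K → 3750 K to the nearest 50 K.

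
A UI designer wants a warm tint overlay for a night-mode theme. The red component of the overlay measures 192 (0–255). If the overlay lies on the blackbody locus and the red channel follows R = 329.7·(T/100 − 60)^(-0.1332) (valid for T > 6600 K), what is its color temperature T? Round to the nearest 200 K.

(t − 60)^(-0.1332) = 192/329.7 = 0.58235.
t − 60 = 0.58235^(1/-0.1332) = 0.58235^(-7.508) = 57.929, so t = 117.929.
T = 100·t = 11793 K → 11800 K to the nearest 200 K.

11800 K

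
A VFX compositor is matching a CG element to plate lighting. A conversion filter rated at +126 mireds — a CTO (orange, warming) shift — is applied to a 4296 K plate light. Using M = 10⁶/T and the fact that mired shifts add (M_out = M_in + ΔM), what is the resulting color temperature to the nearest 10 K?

M_in = 10⁶/4296 = 232.77 mireds.
M_out = 232.77 + (+126) = 358.77 mireds.
T_out = 10⁶/358.77 = 2787.3 K → 2790 K.

2790 K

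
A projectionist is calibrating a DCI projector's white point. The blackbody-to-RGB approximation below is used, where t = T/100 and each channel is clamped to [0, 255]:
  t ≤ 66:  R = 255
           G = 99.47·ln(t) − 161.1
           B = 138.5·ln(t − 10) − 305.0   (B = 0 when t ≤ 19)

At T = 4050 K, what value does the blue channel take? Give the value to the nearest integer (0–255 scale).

t = 4050/100 = 40.5; the t ≤ 66 branch applies.
B = 138.5·ln(40.5 − 10) − 305.0 = 138.5·ln 30.5 − 305.0 = 138.5·3.4177 − 305.0 = 168.355.
Rounded: 168.

168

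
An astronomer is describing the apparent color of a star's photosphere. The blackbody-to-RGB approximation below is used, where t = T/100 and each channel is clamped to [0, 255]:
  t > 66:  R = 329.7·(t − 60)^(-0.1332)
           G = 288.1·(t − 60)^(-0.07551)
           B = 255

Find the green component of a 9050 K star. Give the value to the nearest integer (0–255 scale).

223

t = 9050/100 = 90.5; the t > 66 branch applies.
G = 288.1·(90.5 − 60)^(-0.07551) = 288.1·30.5^(-0.07551) = 288.1·0.77254 = 222.569.
Rounded: 223.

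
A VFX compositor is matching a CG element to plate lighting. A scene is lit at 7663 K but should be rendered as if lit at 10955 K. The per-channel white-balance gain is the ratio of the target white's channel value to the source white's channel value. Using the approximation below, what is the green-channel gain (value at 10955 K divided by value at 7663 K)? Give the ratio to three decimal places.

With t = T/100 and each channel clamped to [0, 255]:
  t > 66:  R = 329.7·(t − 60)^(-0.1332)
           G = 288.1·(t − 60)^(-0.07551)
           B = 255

At 7663 K (t = 76.63):
  G = 288.1·(76.63 − 60)^(-0.07551) = 288.1·16.63^(-0.07551) = 288.1·0.80874 = 232.999.
At 10955 K (t = 109.55):
  G = 288.1·(109.55 − 60)^(-0.07551) = 288.1·49.55^(-0.07551) = 288.1·0.74474 = 214.561.
Gain = 214.561 / 232.999 = 0.9209 → 0.921.

0.921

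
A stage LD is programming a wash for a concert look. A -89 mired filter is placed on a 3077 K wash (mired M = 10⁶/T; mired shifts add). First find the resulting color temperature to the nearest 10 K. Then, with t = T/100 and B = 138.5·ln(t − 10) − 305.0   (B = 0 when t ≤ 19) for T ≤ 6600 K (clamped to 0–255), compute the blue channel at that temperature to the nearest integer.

177

M_in = 10⁶/3077 = 324.99; M_out = 324.99 + (-89) = 235.99.
T_out = 10⁶/235.99 = 4237.4 K → 4240 K; t = 42.4.
B = 138.5·ln(42.4 − 10) − 305.0 = 138.5·ln 32.4 − 305.0 = 138.5·3.4782 − 305.0 = 176.725.
Rounded: 177.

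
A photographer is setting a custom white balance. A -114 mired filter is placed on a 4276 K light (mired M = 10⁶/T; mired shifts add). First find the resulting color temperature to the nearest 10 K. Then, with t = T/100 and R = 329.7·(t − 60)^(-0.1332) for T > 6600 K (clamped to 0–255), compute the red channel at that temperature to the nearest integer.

M_in = 10⁶/4276 = 233.86; M_out = 233.86 + (-114) = 119.86.
T_out = 10⁶/119.86 = 8342.8 K → 8340 K; t = 83.4.
R = 329.7·(83.4 − 60)^(-0.1332) = 329.7·23.4^(-0.1332) = 329.7·0.65708 = 216.640.
Rounded: 217.

217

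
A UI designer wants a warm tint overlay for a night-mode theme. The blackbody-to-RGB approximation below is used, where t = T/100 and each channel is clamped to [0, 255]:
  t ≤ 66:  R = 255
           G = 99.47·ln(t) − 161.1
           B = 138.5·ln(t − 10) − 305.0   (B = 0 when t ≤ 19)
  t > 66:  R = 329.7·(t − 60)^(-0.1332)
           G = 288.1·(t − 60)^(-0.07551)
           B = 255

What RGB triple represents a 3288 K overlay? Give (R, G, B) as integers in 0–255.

t = 3288/100 = 32.88; the t ≤ 66 branch applies.
R = 255 by definition for t ≤ 66.
G = 99.47·ln 32.88 − 161.1 = 99.47·3.4929 − 161.1 = 186.335.
B = 138.5·ln(32.88 − 10) − 305.0 = 138.5·ln 22.88 − 305.0 = 138.5·3.1303 − 305.0 = 128.541.
Rounded: (255, 186, 129).

(255, 186, 129)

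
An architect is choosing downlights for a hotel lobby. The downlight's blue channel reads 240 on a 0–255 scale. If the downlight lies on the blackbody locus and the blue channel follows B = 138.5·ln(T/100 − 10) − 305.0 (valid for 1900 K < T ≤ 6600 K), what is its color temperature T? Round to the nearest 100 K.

6100 K

ln(t − 10) = (240 + 305.0) / 138.5 = 3.9350.
t − 10 = e^3.9350 = 51.163, so t = 61.163.
T = 100·t = 6116 K → 6100 K to the nearest 100 K.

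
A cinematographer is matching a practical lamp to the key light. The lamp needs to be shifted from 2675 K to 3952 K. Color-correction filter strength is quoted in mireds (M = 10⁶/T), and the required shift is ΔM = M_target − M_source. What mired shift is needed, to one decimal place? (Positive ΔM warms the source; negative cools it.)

-120.8 mireds

M_source = 10⁶/2675 = 373.832; M_target = 10⁶/3952 = 253.036.
ΔM = 253.036 − 373.832 = -120.795 → -120.8 mireds, a cooling shift.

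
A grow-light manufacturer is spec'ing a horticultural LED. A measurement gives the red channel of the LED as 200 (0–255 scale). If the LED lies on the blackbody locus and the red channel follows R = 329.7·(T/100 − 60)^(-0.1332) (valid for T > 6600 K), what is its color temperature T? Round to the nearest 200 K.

(t − 60)^(-0.1332) = 200/329.7 = 0.60661.
t − 60 = 0.60661^(1/-0.1332) = 0.60661^(-7.508) = 42.638, so t = 102.638.
T = 100·t = 10264 K → 10200 K to the nearest 200 K.

10200 K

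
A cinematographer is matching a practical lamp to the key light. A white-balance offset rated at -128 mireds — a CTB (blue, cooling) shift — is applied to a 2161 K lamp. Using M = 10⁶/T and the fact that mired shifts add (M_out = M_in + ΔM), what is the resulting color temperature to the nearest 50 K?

3000 K

M_in = 10⁶/2161 = 462.75 mireds.
M_out = 462.75 + (-128) = 334.75 mireds.
T_out = 10⁶/334.75 = 2987.3 K → 3000 K.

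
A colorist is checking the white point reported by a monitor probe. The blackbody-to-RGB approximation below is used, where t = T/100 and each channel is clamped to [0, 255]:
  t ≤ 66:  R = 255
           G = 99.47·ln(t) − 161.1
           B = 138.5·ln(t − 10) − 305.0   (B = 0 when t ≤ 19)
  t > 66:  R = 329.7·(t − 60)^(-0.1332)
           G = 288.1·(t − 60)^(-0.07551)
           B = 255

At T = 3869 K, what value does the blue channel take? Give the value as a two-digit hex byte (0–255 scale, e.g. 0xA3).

t = 3869/100 = 38.69; the t ≤ 66 branch applies.
B = 138.5·ln(38.69 − 10) − 305.0 = 138.5·ln 28.69 − 305.0 = 138.5·3.3565 − 305.0 = 159.882.
Rounded: 160; in hex, 0xA0.

0xA0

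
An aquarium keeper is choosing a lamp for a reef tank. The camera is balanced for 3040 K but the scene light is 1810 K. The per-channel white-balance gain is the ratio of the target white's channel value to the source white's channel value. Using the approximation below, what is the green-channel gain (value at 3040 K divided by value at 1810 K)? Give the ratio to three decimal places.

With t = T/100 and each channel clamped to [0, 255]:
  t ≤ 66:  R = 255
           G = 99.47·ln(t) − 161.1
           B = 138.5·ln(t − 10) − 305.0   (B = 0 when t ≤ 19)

At 1810 K (t = 18.1):
  G = 99.47·ln 18.1 − 161.1 = 99.47·2.8959 − 161.1 = 126.956.
At 3040 K (t = 30.4):
  G = 99.47·ln 30.4 − 161.1 = 99.47·3.4144 − 161.1 = 178.535.
Gain = 178.535 / 126.956 = 1.4063 → 1.406.

1.406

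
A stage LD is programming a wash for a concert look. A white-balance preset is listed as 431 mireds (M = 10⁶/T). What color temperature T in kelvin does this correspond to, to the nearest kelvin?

T = 10⁶ / 431 = 2320.19 K → 2320 K.

2320 K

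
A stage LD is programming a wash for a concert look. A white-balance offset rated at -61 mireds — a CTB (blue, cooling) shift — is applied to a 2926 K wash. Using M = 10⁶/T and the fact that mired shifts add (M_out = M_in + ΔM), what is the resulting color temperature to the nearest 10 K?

3560 K

M_in = 10⁶/2926 = 341.76 mireds.
M_out = 341.76 + (-61) = 280.76 mireds.
T_out = 10⁶/280.76 = 3561.7 K → 3560 K.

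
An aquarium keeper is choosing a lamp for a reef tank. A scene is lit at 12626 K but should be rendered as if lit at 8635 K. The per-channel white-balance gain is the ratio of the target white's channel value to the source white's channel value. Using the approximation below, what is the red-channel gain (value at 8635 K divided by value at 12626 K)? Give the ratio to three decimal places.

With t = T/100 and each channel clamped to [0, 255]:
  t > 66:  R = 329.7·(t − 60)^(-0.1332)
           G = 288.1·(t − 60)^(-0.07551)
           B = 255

1.131

At 12626 K (t = 126.26):
  R = 329.7·(126.26 − 60)^(-0.1332) = 329.7·66.26^(-0.1332) = 329.7·0.57202 = 188.594.
At 8635 K (t = 86.35):
  R = 329.7·(86.35 − 60)^(-0.1332) = 329.7·26.35^(-0.1332) = 329.7·0.64677 = 213.241.
Gain = 213.241 / 188.594 = 1.1307 → 1.131.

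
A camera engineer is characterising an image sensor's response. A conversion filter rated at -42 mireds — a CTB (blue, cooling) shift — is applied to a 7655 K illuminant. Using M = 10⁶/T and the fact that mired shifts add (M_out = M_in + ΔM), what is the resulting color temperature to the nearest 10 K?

11280 K

M_in = 10⁶/7655 = 130.63 mireds.
M_out = 130.63 + (-42) = 88.63 mireds.
T_out = 10⁶/88.63 = 11282.4 K → 11280 K.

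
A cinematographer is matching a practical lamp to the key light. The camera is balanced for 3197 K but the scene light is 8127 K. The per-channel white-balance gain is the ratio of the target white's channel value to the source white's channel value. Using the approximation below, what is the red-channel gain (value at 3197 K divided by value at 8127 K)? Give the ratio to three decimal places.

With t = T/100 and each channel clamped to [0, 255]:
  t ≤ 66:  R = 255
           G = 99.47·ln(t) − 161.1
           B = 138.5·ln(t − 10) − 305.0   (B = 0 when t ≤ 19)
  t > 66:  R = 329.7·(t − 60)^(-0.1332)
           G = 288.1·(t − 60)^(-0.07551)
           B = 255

At 8127 K (t = 81.27):
  R = 329.7·(81.27 − 60)^(-0.1332) = 329.7·21.27^(-0.1332) = 329.7·0.66549 = 219.412.
At 3197 K (t = 31.97):
  R = 255 by definition for t ≤ 66.
Gain = 255.000 / 219.412 = 1.1622 → 1.162.

1.162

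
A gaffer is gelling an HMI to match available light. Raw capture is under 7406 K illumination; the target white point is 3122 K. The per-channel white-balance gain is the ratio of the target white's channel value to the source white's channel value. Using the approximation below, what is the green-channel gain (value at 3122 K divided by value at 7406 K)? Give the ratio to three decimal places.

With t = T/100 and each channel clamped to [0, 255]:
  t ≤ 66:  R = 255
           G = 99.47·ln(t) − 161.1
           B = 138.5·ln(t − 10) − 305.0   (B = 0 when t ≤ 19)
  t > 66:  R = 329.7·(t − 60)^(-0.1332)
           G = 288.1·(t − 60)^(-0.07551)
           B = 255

0.768

At 7406 K (t = 74.06):
  G = 288.1·(74.06 − 60)^(-0.07551) = 288.1·14.06^(-0.07551) = 288.1·0.81906 = 235.971.
At 3122 K (t = 31.22):
  G = 99.47·ln 31.22 − 161.1 = 99.47·3.4411 − 161.1 = 181.182.
Gain = 181.182 / 235.971 = 0.7678 → 0.768.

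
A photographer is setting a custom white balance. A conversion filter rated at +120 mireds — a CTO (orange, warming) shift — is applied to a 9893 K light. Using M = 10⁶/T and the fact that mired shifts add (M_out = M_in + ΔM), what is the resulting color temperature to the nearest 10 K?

4520 K

M_in = 10⁶/9893 = 101.08 mireds.
M_out = 101.08 + (+120) = 221.08 mireds.
T_out = 10⁶/221.08 = 4523.2 K → 4520 K.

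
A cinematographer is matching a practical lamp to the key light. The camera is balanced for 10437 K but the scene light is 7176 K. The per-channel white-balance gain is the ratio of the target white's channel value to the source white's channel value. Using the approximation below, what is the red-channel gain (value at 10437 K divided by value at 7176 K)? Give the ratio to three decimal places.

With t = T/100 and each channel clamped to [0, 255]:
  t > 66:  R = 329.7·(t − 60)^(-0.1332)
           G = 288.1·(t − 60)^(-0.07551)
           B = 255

At 7176 K (t = 71.76):
  R = 329.7·(71.76 − 60)^(-0.1332) = 329.7·11.76^(-0.1332) = 329.7·0.72015 = 237.433.
At 10437 K (t = 104.37):
  R = 329.7·(104.37 − 60)^(-0.1332) = 329.7·44.37^(-0.1332) = 329.7·0.60340 = 198.942.
Gain = 198.942 / 237.433 = 0.8379 → 0.838.

0.838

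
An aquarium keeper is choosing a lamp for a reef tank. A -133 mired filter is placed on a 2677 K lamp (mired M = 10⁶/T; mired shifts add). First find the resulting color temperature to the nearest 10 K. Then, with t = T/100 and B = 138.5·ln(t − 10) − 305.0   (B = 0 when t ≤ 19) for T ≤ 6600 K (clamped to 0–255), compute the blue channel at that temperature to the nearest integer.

173

M_in = 10⁶/2677 = 373.55; M_out = 373.55 + (-133) = 240.55.
T_out = 10⁶/240.55 = 4157.1 K → 4160 K; t = 41.6.
B = 138.5·ln(41.6 − 10) − 305.0 = 138.5·ln 31.6 − 305.0 = 138.5·3.4532 − 305.0 = 173.262.
Rounded: 173.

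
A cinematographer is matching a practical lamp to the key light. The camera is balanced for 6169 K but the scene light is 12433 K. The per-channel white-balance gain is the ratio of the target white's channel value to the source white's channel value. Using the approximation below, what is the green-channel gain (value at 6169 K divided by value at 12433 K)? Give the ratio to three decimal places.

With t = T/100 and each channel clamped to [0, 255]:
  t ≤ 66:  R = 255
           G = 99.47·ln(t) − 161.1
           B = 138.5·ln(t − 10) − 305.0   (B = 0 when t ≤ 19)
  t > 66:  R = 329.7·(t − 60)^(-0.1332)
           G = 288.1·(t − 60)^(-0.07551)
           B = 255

1.183

At 12433 K (t = 124.33):
  G = 288.1·(124.33 − 60)^(-0.07551) = 288.1·64.33^(-0.07551) = 288.1·0.73021 = 210.373.
At 6169 K (t = 61.69):
  G = 99.47·ln 61.69 − 161.1 = 99.47·4.1221 − 161.1 = 248.927.
Gain = 248.927 / 210.373 = 1.1833 → 1.183.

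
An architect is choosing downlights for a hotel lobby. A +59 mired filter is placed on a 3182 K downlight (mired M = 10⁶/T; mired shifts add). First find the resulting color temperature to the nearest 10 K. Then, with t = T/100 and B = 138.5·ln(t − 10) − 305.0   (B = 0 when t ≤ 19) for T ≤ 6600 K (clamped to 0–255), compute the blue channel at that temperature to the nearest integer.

M_in = 10⁶/3182 = 314.27; M_out = 314.27 + (+59) = 373.27.
T_out = 10⁶/373.27 = 2679.0 K → 2680 K; t = 26.8.
B = 138.5·ln(26.8 − 10) − 305.0 = 138.5·ln 16.8 − 305.0 = 138.5·2.8214 − 305.0 = 85.761.
Rounded: 86.

86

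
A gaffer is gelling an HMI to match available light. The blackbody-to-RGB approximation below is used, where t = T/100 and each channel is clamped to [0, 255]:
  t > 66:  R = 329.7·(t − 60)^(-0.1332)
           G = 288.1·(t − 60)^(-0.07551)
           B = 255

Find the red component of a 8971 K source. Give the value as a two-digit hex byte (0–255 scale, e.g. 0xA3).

t = 8971/100 = 89.71; the t > 66 branch applies.
R = 329.7·(89.71 − 60)^(-0.1332) = 329.7·29.71^(-0.1332) = 329.7·0.63652 = 209.859.
Rounded: 210; in hex, 0xD2.

0xD2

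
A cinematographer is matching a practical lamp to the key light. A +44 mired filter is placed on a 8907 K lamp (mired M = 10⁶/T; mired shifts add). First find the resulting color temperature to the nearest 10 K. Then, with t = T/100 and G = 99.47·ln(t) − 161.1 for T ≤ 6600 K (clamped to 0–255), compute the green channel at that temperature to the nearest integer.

253

M_in = 10⁶/8907 = 112.27; M_out = 112.27 + (+44) = 156.27.
T_out = 10⁶/156.27 = 6399.1 K → 6400 K; t = 64.
G = 99.47·ln 64 − 161.1 = 99.47·4.1589 − 161.1 = 252.584.
Rounded: 253.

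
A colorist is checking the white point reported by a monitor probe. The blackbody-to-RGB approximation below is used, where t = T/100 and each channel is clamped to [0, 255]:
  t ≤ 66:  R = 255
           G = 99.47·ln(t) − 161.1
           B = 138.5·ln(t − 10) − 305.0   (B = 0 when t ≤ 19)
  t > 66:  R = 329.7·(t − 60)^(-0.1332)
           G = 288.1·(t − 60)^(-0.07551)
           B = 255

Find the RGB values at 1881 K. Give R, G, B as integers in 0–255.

t = 1881/100 = 18.81; the t ≤ 66 branch applies.
R = 255 by definition for t ≤ 66.
G = 99.47·ln 18.81 − 161.1 = 99.47·2.9344 − 161.1 = 130.784.
t = 18.81 ≤ 19, so B = 0.
Rounded: (255, 131, 0).

R=255, G=131, B=0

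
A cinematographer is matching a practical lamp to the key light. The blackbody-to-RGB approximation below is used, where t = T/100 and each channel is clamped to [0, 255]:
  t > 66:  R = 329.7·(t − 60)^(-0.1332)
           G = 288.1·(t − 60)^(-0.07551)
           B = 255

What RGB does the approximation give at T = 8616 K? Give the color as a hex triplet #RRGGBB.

t = 8616/100 = 86.16; the t > 66 branch applies.
R = 329.7·(86.16 − 60)^(-0.1332) = 329.7·26.16^(-0.1332) = 329.7·0.64740 = 213.447.
G = 288.1·(86.16 − 60)^(-0.07551) = 288.1·26.16^(-0.07551) = 288.1·0.78155 = 225.163.
B = 255 by definition for t > 66.
Rounded: (213, 225, 255).
In hex: #D5E1FF.

#D5E1FF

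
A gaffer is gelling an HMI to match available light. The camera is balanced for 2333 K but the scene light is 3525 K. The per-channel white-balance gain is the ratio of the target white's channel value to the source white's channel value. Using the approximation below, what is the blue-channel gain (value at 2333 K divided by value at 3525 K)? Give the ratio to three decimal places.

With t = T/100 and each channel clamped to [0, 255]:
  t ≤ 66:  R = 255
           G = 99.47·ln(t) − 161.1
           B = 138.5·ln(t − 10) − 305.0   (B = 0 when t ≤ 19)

At 3525 K (t = 35.25):
  B = 138.5·ln(35.25 − 10) − 305.0 = 138.5·ln 25.25 − 305.0 = 138.5·3.2288 − 305.0 = 142.192.
At 2333 K (t = 23.33):
  B = 138.5·ln(23.33 − 10) − 305.0 = 138.5·ln 13.33 − 305.0 = 138.5·2.5900 − 305.0 = 53.717.
Gain = 53.717 / 142.192 = 0.3778 → 0.378.

0.378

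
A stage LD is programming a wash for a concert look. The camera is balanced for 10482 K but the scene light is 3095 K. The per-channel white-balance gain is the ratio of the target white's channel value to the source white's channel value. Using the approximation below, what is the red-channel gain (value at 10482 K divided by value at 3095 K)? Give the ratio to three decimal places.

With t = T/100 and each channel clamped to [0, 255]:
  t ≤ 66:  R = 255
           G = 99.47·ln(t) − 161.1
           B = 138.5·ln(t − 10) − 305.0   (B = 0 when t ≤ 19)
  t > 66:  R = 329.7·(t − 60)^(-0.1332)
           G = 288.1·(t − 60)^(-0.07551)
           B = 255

At 3095 K (t = 30.95):
  R = 255 by definition for t ≤ 66.
At 10482 K (t = 104.82):
  R = 329.7·(104.82 − 60)^(-0.1332) = 329.7·44.82^(-0.1332) = 329.7·0.60259 = 198.675.
Gain = 198.675 / 255.000 = 0.7791 → 0.779.

0.779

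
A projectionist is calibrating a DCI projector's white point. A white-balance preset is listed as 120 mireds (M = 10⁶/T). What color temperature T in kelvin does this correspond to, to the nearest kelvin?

T = 10⁶ / 120 = 8333.33 K → 8333 K.

8333 K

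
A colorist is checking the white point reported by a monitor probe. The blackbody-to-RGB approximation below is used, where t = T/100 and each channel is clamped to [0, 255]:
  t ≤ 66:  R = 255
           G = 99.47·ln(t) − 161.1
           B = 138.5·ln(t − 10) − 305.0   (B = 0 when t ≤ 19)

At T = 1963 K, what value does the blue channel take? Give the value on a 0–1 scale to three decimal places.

0.034

t = 1963/100 = 19.63; the t ≤ 66 branch applies.
B = 138.5·ln(19.63 − 10) − 305.0 = 138.5·ln 9.63 − 305.0 = 138.5·2.2649 − 305.0 = 8.686.
On a 0–1 scale: 8.686/255 = 0.0341 → 0.034.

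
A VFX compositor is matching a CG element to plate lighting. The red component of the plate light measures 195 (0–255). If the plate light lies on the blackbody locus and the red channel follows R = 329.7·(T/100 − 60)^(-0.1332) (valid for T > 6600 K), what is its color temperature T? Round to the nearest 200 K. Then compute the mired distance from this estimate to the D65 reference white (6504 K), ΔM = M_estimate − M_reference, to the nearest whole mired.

(t − 60)^(-0.1332) = 195/329.7 = 0.59145.
t − 60 = 0.59145^(1/-0.1332) = 0.59145^(-7.508) = 51.564, so t = 111.564.
T = 100·t = 11156 K → 11200 K to the nearest 200 K.
M_estimate = 10⁶/11200 = 89.29; M_reference = 10⁶/6504 = 153.75.
ΔM = 89.29 − 153.75 = -64.47 → -64 mireds.

-64 mireds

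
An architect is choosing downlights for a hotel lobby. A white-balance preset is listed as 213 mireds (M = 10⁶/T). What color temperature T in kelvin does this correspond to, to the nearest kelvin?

4695 K

T = 10⁶ / 213 = 4694.84 K → 4695 K.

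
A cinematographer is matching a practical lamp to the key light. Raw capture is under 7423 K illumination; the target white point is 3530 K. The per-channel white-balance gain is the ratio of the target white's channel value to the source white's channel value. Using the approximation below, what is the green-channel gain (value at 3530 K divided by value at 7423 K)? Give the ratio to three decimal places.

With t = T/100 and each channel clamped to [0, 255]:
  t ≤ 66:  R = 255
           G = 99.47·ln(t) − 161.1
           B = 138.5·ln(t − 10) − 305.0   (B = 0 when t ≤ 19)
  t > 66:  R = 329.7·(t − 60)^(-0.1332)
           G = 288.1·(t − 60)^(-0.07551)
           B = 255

At 7423 K (t = 74.23):
  G = 288.1·(74.23 − 60)^(-0.07551) = 288.1·14.23^(-0.07551) = 288.1·0.81832 = 235.757.
At 3530 K (t = 35.3):
  G = 99.47·ln 35.3 − 161.1 = 99.47·3.5639 − 161.1 = 193.399.
Gain = 193.399 / 235.757 = 0.8203 → 0.820.

0.820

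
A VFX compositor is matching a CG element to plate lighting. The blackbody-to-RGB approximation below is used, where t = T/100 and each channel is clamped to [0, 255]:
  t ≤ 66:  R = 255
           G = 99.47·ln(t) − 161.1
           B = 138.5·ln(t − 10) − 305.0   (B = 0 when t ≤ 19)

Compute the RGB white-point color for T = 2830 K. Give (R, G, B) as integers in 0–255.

t = 2830/100 = 28.3; the t ≤ 66 branch applies.
R = 255 by definition for t ≤ 66.
G = 99.47·ln 28.3 − 161.1 = 99.47·3.3429 − 161.1 = 171.414.
B = 138.5·ln(28.3 − 10) − 305.0 = 138.5·ln 18.3 − 305.0 = 138.5·2.9069 − 305.0 = 97.606.
Rounded: (255, 171, 98).

(255, 171, 98)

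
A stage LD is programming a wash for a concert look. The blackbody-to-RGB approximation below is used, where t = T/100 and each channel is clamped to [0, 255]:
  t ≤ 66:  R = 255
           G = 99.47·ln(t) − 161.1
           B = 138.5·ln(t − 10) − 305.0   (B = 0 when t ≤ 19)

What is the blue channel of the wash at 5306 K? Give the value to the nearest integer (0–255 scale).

216

t = 5306/100 = 53.06; the t ≤ 66 branch applies.
B = 138.5·ln(53.06 − 10) − 305.0 = 138.5·ln 43.06 − 305.0 = 138.5·3.7626 − 305.0 = 216.119.
Rounded: 216.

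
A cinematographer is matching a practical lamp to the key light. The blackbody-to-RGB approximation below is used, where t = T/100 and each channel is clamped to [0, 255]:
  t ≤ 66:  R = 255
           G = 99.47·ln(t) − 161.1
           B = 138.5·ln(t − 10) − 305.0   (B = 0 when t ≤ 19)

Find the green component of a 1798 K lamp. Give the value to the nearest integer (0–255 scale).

t = 1798/100 = 17.98; the t ≤ 66 branch applies.
G = 99.47·ln 17.98 − 161.1 = 99.47·2.8893 − 161.1 = 126.295.
Rounded: 126.

126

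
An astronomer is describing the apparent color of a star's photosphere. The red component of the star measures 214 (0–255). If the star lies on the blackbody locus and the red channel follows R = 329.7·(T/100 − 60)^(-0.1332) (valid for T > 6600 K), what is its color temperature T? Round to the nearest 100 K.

(t − 60)^(-0.1332) = 214/329.7 = 0.64907.
t − 60 = 0.64907^(1/-0.1332) = 0.64907^(-7.508) = 25.657, so t = 85.657.
T = 100·t = 8566 K → 8600 K to the nearest 100 K.

8600 K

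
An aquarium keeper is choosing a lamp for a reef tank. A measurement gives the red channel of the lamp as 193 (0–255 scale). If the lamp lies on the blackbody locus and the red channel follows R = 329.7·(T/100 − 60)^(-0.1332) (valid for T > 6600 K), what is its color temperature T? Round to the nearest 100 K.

(t − 60)^(-0.1332) = 193/329.7 = 0.58538.
t − 60 = 0.58538^(1/-0.1332) = 0.58538^(-7.508) = 55.713, so t = 115.713.
T = 100·t = 11571 K → 11600 K to the nearest 100 K.

11600 K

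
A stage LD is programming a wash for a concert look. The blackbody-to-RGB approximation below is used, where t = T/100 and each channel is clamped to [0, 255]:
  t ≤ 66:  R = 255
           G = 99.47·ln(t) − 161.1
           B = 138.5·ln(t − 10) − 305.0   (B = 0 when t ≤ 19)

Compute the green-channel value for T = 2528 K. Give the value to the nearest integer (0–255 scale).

160

t = 2528/100 = 25.28; the t ≤ 66 branch applies.
G = 99.47·ln 25.28 − 161.1 = 99.47·3.2300 − 161.1 = 160.189.
Rounded: 160.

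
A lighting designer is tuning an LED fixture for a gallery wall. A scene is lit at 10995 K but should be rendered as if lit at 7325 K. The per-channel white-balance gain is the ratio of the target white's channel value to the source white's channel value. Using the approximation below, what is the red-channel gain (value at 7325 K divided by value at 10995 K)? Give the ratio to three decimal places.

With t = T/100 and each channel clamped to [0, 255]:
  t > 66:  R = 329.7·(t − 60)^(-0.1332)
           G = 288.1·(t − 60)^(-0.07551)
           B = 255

At 10995 K (t = 109.95):
  R = 329.7·(109.95 − 60)^(-0.1332) = 329.7·49.95^(-0.1332) = 329.7·0.59396 = 195.828.
At 7325 K (t = 73.25):
  R = 329.7·(73.25 − 60)^(-0.1332) = 329.7·13.25^(-0.1332) = 329.7·0.70880 = 233.690.
Gain = 233.690 / 195.828 = 1.1933 → 1.193.

1.193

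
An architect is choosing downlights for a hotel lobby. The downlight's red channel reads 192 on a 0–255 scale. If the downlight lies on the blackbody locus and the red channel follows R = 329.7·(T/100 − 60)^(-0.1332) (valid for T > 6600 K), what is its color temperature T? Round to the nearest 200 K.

11800 K

(t − 60)^(-0.1332) = 192/329.7 = 0.58235.
t − 60 = 0.58235^(1/-0.1332) = 0.58235^(-7.508) = 57.929, so t = 117.929.
T = 100·t = 11793 K → 11800 K to the nearest 200 K.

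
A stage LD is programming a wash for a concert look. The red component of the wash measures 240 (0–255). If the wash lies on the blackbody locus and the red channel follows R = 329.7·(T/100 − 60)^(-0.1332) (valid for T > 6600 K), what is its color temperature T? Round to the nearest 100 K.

7100 K

(t − 60)^(-0.1332) = 240/329.7 = 0.72793.
t − 60 = 0.72793^(1/-0.1332) = 0.72793^(-7.508) = 10.848, so t = 70.848.
T = 100·t = 7085 K → 7100 K to the nearest 100 K.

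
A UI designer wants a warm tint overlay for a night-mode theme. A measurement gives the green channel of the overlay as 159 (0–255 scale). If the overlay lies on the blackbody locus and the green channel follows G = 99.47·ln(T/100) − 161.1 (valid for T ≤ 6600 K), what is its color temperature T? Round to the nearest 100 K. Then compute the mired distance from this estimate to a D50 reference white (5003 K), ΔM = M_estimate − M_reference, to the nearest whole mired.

+200 mireds

ln t = (159 + 161.1) / 99.47 = 3.2181.
t = e^3.2181 = 24.980.
T = 100·t = 2498 K → 2500 K to the nearest 100 K.
M_estimate = 10⁶/2500 = 400.00; M_reference = 10⁶/5003 = 199.88.
ΔM = 400.00 − 199.88 = 200.12 → +200 mireds.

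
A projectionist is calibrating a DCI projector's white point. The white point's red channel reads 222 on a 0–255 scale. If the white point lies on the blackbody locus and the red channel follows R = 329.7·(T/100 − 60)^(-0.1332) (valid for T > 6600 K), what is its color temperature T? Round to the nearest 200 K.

8000 K

(t − 60)^(-0.1332) = 222/329.7 = 0.67334.
t − 60 = 0.67334^(1/-0.1332) = 0.67334^(-7.508) = 19.478, so t = 79.478.
T = 100·t = 7948 K → 8000 K to the nearest 200 K.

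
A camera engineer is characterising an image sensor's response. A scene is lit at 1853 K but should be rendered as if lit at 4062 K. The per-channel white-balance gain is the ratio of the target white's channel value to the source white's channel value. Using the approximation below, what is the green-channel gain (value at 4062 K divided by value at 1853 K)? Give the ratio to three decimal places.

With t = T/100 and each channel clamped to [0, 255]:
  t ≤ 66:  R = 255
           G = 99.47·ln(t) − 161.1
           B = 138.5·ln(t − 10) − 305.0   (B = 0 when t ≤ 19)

At 1853 K (t = 18.53):
  G = 99.47·ln 18.53 − 161.1 = 99.47·2.9194 − 161.1 = 129.292.
At 4062 K (t = 40.62):
  G = 99.47·ln 40.62 − 161.1 = 99.47·3.7043 − 161.1 = 207.363.
Gain = 207.363 / 129.292 = 1.6038 → 1.604.

1.604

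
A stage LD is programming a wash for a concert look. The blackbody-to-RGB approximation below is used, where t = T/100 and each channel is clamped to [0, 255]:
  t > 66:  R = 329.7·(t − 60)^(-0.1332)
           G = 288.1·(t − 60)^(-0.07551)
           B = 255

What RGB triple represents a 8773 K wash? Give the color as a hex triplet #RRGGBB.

t = 8773/100 = 87.73; the t > 66 branch applies.
R = 329.7·(87.73 − 60)^(-0.1332) = 329.7·27.73^(-0.1332) = 329.7·0.64239 = 211.796.
G = 288.1·(87.73 − 60)^(-0.07551) = 288.1·27.73^(-0.07551) = 288.1·0.77811 = 224.174.
B = 255 by definition for t > 66.
Rounded: (212, 224, 255).
In hex: #D4E0FF.

#D4E0FF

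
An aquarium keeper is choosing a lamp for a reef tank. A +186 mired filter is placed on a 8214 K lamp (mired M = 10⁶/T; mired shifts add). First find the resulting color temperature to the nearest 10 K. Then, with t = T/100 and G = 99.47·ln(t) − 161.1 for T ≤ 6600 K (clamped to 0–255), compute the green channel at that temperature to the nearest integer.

185

M_in = 10⁶/8214 = 121.74; M_out = 121.74 + (+186) = 307.74.
T_out = 10⁶/307.74 = 3249.5 K → 3250 K; t = 32.5.
G = 99.47·ln 32.5 − 161.1 = 99.47·3.4812 − 161.1 = 185.179.
Rounded: 185.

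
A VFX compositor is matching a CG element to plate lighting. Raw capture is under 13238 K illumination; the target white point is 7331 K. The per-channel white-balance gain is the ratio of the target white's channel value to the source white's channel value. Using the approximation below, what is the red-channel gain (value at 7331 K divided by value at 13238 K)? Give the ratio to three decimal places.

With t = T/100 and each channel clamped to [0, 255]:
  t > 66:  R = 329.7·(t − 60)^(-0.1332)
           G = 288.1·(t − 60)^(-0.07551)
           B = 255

At 13238 K (t = 132.38):
  R = 329.7·(132.38 − 60)^(-0.1332) = 329.7·72.38^(-0.1332) = 329.7·0.56533 = 186.388.
At 7331 K (t = 73.31):
  R = 329.7·(73.31 − 60)^(-0.1332) = 329.7·13.31^(-0.1332) = 329.7·0.70837 = 233.549.
Gain = 233.549 / 186.388 = 1.2530 → 1.253.

1.253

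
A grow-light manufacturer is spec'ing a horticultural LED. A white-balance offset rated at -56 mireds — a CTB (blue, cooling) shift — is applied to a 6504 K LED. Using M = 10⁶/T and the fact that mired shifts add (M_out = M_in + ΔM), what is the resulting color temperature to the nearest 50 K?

10250 K

M_in = 10⁶/6504 = 153.75 mireds.
M_out = 153.75 + (-56) = 97.75 mireds.
T_out = 10⁶/97.75 = 10230.0 K → 10250 K.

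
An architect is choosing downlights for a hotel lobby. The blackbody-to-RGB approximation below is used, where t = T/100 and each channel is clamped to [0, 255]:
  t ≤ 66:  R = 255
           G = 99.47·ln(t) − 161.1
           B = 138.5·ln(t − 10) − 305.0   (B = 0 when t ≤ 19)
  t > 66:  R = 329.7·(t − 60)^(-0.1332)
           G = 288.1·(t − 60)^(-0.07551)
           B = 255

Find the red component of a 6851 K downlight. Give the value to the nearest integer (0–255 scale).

t = 6851/100 = 68.51; the t > 66 branch applies.
R = 329.7·(68.51 − 60)^(-0.1332) = 329.7·8.51^(-0.1332) = 329.7·0.75185 = 247.886.
Rounded: 248.

248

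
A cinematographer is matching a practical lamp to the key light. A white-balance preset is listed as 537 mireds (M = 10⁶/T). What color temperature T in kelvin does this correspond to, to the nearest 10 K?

1860 K

T = 10⁶ / 537 = 1862.20 K → 1860 K.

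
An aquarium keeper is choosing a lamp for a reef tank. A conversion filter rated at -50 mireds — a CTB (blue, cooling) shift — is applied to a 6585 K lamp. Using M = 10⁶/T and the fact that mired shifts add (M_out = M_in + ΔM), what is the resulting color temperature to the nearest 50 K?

M_in = 10⁶/6585 = 151.86 mireds.
M_out = 151.86 + (-50) = 101.86 mireds.
T_out = 10⁶/101.86 = 9817.4 K → 9800 K.

9800 K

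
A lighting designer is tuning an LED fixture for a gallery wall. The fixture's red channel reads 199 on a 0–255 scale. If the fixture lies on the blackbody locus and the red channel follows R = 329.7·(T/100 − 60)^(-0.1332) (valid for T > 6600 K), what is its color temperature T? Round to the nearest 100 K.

(t − 60)^(-0.1332) = 199/329.7 = 0.60358.
t − 60 = 0.60358^(1/-0.1332) = 0.60358^(-7.508) = 44.273, so t = 104.273.
T = 100·t = 10427 K → 10400 K to the nearest 100 K.

10400 K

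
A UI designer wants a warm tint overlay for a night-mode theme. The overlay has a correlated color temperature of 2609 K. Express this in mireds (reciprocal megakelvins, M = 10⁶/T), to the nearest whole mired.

383 mireds

M = 10⁶ / 2609 = 383.289 → 383 mireds.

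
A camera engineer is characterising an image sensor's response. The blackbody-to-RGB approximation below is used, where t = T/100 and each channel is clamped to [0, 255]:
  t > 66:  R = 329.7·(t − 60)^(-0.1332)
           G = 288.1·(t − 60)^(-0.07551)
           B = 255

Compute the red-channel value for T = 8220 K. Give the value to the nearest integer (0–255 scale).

t = 8220/100 = 82.2; the t > 66 branch applies.
R = 329.7·(82.2 − 60)^(-0.1332) = 329.7·22.2^(-0.1332) = 329.7·0.66171 = 218.165.
Rounded: 218.

218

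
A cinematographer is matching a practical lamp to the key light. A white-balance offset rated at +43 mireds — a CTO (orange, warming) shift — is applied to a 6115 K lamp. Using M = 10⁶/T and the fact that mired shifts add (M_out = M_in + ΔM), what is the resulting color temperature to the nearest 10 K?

4840 K

M_in = 10⁶/6115 = 163.53 mireds.
M_out = 163.53 + (+43) = 206.53 mireds.
T_out = 10⁶/206.53 = 4841.9 K → 4840 K.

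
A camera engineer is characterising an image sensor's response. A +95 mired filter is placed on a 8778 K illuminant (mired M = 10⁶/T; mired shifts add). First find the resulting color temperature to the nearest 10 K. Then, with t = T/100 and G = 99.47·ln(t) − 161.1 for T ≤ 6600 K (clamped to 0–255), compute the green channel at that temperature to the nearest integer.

M_in = 10⁶/8778 = 113.92; M_out = 113.92 + (+95) = 208.92.
T_out = 10⁶/208.92 = 4786.5 K → 4790 K; t = 47.9.
G = 99.47·ln 47.9 − 161.1 = 99.47·3.8691 − 161.1 = 223.761.
Rounded: 224.

224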